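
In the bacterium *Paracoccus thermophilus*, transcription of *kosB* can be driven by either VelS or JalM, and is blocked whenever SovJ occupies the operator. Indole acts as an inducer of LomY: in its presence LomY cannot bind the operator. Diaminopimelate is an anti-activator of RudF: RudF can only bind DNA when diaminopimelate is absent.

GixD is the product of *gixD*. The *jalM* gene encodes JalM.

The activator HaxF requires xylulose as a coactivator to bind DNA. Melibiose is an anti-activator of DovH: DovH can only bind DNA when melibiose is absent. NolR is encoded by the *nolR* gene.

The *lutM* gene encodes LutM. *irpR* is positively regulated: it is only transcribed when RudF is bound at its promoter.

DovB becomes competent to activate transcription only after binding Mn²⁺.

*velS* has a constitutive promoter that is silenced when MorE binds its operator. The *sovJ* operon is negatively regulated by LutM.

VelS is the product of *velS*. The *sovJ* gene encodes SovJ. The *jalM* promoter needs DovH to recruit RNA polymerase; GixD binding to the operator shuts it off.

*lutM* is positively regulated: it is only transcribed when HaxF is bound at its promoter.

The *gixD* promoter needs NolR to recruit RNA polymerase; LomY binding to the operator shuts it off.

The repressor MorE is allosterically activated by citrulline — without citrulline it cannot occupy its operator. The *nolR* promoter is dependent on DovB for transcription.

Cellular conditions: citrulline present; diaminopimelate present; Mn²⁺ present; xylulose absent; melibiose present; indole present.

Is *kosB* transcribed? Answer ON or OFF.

OFF

Citrulline is present, so MorE is active.
With repressor MorE bound, *velS* is not transcribed.
So VelS is not produced.
Indole is present, so LomY is inactive.
Mn²⁺ is present, so DovB is active.
No repressor is bound and DovB is active, so *nolR* is transcribed.
So NolR is produced and active.
No repressor is bound and NolR is active, so *gixD* is transcribed.
So GixD is produced and active.
Melibiose is present, so DovH is inactive.
With repressor GixD bound, *jalM* is not transcribed.
So JalM is not produced.
Xylulose is absent, so HaxF is inactive.
Required activator HaxF is absent, so *lutM* is not transcribed.
So LutM is not produced.
With no repressor bound, *sovJ* is transcribed.
So SovJ is produced and active.
With repressor SovJ bound, *kosB* is not transcribed.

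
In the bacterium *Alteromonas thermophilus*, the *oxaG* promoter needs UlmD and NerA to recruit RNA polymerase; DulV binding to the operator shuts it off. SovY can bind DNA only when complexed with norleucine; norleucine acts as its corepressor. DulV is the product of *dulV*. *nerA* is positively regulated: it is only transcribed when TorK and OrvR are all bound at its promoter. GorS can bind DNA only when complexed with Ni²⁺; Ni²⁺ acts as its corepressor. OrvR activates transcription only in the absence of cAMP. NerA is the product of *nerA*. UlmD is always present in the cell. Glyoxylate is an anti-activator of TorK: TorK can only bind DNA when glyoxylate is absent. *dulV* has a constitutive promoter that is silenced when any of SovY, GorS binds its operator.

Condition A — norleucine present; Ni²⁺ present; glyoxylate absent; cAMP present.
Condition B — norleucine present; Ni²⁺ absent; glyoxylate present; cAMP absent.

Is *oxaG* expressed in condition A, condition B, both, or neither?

neither

Condition A:
UlmD is produced constitutively and is active.
Norleucine is present, so SovY is active.
Ni²⁺ is present, so GorS is active.
With repressor SovY bound, *dulV* is not transcribed.
So DulV is not produced.
Glyoxylate is absent, so TorK is active.
cAMP is present, so OrvR is inactive.
Required activator OrvR is absent, so *nerA* is not transcribed.
So NerA is not produced.
Required activator NerA is absent, so *oxaG* is not transcribed.
→ *oxaG* is OFF in A.
Condition B:
UlmD is produced constitutively and is active.
Norleucine is present, so SovY is active.
Ni²⁺ is absent, so GorS is inactive.
With repressor SovY bound, *dulV* is not transcribed.
So DulV is not produced.
Glyoxylate is present, so TorK is inactive.
cAMP is absent, so OrvR is active.
Required activator TorK is absent, so *nerA* is not transcribed.
So NerA is not produced.
Required activator NerA is absent, so *oxaG* is not transcribed.
→ *oxaG* is OFF in B.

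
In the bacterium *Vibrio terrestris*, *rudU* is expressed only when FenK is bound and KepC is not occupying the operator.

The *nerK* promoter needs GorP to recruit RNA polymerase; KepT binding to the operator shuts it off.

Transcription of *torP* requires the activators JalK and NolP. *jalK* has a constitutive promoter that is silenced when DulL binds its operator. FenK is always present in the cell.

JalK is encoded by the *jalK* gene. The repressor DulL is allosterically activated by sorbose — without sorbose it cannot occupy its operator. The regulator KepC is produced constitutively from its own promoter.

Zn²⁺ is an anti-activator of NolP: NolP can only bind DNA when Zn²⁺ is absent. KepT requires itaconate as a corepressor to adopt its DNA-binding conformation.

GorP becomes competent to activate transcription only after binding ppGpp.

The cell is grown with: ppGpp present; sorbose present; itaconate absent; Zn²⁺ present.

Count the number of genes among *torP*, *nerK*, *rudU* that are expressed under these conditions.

Sorbose is present, so DulL is active.
With repressor DulL bound, *jalK* is not transcribed.
So JalK is not produced.
Zn²⁺ is present, so NolP is inactive.
Required activator JalK is absent, so *torP* is not transcribed.
→ *torP* is OFF.
Itaconate is absent, so KepT is inactive.
ppGpp is present, so GorP is active.
No repressor is bound and GorP is active, so *nerK* is transcribed.
→ *nerK* is ON.
KepC is produced constitutively and is active.
FenK is produced constitutively and is active.
With repressor KepC bound, *rudU* is not transcribed.
→ *rudU* is OFF.
1 of the 3 genes is transcribed.

1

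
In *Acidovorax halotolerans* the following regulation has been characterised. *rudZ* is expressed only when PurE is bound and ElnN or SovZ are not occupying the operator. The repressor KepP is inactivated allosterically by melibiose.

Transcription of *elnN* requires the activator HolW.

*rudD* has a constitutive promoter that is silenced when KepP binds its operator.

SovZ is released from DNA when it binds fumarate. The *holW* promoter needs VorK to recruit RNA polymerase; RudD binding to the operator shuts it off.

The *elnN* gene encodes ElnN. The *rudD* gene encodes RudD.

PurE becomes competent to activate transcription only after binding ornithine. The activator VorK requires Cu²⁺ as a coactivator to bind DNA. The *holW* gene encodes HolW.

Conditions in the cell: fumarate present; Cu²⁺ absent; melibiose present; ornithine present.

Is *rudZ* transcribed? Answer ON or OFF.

ON

Melibiose is present, so KepP is inactive.
With no repressor bound, *rudD* is transcribed.
So RudD is produced and active.
Cu²⁺ is absent, so VorK is inactive.
With repressor RudD bound, *holW* is not transcribed.
So HolW is not produced.
Required activator HolW is absent, so *elnN* is not transcribed.
So ElnN is not produced.
Ornithine is present, so PurE is active.
Fumarate is present, so SovZ is inactive.
No repressor is bound and PurE is active, so *rudZ* is transcribed.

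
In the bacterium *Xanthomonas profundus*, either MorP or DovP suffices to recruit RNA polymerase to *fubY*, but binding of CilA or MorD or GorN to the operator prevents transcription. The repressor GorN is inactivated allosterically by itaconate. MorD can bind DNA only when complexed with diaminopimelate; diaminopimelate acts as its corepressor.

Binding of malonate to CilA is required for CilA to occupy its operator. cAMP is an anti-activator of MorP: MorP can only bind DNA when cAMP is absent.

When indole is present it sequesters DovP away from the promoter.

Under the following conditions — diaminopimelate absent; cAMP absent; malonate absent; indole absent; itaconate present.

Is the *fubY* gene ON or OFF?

cAMP is absent, so MorP is active.
Malonate is absent, so CilA is inactive.
Indole is absent, so DovP is active.
Diaminopimelate is absent, so MorD is inactive.
Itaconate is present, so GorN is inactive.
Activator MorP is present, so *fubY* is transcribed.

ON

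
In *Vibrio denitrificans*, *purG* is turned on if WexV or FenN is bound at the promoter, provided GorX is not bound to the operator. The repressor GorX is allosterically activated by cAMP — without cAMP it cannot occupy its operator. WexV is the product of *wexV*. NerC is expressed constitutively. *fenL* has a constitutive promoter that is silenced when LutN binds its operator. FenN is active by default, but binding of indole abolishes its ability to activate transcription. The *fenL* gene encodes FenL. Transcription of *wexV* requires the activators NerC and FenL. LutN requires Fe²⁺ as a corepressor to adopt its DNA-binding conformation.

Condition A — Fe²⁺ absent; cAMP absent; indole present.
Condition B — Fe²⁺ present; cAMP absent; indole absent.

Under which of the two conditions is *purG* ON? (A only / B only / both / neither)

Condition A:
NerC is produced constitutively and is active.
Fe²⁺ is absent, so LutN is inactive.
With no repressor bound, *fenL* is transcribed.
So FenL is produced and active.
No repressor is bound and NerC and FenL are active, so *wexV* is transcribed.
So WexV is produced and active.
cAMP is absent, so GorX is inactive.
Indole is present, so FenN is inactive.
Activator WexV is present, so *purG* is transcribed.
→ *purG* is ON in A.
Condition B:
NerC is produced constitutively and is active.
Fe²⁺ is present, so LutN is active.
With repressor LutN bound, *fenL* is not transcribed.
So FenL is not produced.
Required activator FenL is absent, so *wexV* is not transcribed.
So WexV is not produced.
cAMP is absent, so GorX is inactive.
Indole is absent, so FenN is active.
Activator FenN is present, so *purG* is transcribed.
→ *purG* is ON in B.

both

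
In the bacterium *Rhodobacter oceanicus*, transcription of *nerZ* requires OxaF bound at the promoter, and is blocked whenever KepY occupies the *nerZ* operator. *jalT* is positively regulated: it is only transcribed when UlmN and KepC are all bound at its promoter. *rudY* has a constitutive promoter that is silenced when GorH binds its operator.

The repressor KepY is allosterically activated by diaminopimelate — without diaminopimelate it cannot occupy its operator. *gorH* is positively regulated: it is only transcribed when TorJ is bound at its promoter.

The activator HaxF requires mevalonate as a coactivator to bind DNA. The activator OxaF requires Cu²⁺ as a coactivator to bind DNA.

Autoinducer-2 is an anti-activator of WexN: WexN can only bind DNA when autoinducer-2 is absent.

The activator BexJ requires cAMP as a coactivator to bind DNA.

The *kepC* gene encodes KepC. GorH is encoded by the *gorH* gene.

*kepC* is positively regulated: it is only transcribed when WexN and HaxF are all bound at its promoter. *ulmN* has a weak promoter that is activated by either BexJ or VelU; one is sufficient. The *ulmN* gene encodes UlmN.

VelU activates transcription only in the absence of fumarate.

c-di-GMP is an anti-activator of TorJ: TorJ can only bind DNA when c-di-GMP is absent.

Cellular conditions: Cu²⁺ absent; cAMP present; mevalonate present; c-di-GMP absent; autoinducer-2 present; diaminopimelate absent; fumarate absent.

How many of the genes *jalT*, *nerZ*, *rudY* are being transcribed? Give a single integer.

cAMP is present, so BexJ is active.
Fumarate is absent, so VelU is active.
Activator BexJ is present, so *ulmN* is transcribed.
So UlmN is produced and active.
Autoinducer-2 is present, so WexN is inactive.
Mevalonate is present, so HaxF is active.
Required activator WexN is absent, so *kepC* is not transcribed.
So KepC is not produced.
Required activator KepC is absent, so *jalT* is not transcribed.
→ *jalT* is OFF.
Diaminopimelate is absent, so KepY is inactive.
Cu²⁺ is absent, so OxaF is inactive.
Required activator OxaF is absent, so *nerZ* is not transcribed.
→ *nerZ* is OFF.
c-di-GMP is absent, so TorJ is active.
No repressor is bound and TorJ is active, so *gorH* is transcribed.
So GorH is produced and active.
With repressor GorH bound, *rudY* is not transcribed.
→ *rudY* is OFF.
0 of the 3 genes are transcribed.

0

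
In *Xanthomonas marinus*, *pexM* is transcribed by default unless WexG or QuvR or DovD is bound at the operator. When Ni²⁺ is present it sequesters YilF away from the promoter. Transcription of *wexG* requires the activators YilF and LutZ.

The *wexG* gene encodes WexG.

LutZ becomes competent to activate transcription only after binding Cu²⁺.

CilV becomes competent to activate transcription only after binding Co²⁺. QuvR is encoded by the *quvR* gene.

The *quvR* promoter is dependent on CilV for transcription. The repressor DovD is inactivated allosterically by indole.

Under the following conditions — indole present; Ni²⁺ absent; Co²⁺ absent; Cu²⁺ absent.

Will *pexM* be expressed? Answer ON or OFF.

Ni²⁺ is absent, so YilF is active.
Cu²⁺ is absent, so LutZ is inactive.
Required activator LutZ is absent, so *wexG* is not transcribed.
So WexG is not produced.
Co²⁺ is absent, so CilV is inactive.
Required activator CilV is absent, so *quvR* is not transcribed.
So QuvR is not produced.
Indole is present, so DovD is inactive.
With no repressor bound, *pexM* is transcribed.

ON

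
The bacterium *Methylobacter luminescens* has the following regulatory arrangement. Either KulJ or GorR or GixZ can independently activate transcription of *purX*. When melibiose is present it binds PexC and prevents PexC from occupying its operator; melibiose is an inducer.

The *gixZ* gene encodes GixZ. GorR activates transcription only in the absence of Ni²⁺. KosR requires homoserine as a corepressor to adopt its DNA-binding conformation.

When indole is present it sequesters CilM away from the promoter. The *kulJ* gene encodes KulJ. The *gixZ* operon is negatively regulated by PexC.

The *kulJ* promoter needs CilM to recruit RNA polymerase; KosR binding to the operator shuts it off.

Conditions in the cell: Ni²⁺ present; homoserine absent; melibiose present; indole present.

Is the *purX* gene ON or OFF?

Homoserine is absent, so KosR is inactive.
Indole is present, so CilM is inactive.
Required activator CilM is absent, so *kulJ* is not transcribed.
So KulJ is not produced.
Ni²⁺ is present, so GorR is inactive.
Melibiose is present, so PexC is inactive.
With no repressor bound, *gixZ* is transcribed.
So GixZ is produced and active.
Activator GixZ is present, so *purX* is transcribed.

ON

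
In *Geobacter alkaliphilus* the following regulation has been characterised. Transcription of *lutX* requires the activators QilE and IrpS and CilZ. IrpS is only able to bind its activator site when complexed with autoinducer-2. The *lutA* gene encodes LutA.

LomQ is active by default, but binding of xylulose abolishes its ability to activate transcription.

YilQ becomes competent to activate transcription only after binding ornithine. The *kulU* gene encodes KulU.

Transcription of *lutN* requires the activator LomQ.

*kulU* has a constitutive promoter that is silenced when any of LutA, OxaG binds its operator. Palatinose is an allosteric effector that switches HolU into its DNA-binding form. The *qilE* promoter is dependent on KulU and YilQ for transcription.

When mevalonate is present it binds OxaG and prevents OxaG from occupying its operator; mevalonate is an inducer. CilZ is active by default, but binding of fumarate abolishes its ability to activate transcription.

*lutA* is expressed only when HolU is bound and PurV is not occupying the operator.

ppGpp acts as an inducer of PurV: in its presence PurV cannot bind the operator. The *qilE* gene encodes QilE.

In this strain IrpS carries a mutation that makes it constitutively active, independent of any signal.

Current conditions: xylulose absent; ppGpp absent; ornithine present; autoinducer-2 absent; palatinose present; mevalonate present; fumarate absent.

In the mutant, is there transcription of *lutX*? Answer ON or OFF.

ON

Palatinose is present, so HolU is active.
ppGpp is absent, so PurV is active.
With repressor PurV bound, *lutA* is not transcribed.
So LutA is not produced.
Mevalonate is present, so OxaG is inactive.
With no repressor bound, *kulU* is transcribed.
So KulU is produced and active.
Ornithine is present, so YilQ is active.
No repressor is bound and KulU and YilQ are active, so *qilE* is transcribed.
So QilE is produced and active.
IrpS is constitutively active in this strain.
Fumarate is absent, so CilZ is active.
No repressor is bound and QilE and IrpS and CilZ are active, so *lutX* is transcribed.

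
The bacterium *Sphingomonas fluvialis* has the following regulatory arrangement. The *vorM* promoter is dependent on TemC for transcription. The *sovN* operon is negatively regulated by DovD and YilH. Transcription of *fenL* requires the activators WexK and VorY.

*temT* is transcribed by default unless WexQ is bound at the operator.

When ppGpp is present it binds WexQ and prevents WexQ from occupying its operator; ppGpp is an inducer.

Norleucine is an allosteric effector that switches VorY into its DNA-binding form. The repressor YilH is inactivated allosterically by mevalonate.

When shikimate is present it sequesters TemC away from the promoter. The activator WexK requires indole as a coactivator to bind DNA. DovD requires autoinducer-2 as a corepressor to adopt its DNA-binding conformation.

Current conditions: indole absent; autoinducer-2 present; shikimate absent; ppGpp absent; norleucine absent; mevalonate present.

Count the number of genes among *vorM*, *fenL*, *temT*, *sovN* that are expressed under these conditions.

1

Shikimate is absent, so TemC is active.
No repressor is bound and TemC is active, so *vorM* is transcribed.
→ *vorM* is ON.
Indole is absent, so WexK is inactive.
Norleucine is absent, so VorY is inactive.
Required activator WexK is absent, so *fenL* is not transcribed.
→ *fenL* is OFF.
ppGpp is absent, so WexQ is active.
With repressor WexQ bound, *temT* is not transcribed.
→ *temT* is OFF.
Autoinducer-2 is present, so DovD is active.
Mevalonate is present, so YilH is inactive.
With repressor DovD bound, *sovN* is not transcribed.
→ *sovN* is OFF.
1 of the 4 genes is transcribed.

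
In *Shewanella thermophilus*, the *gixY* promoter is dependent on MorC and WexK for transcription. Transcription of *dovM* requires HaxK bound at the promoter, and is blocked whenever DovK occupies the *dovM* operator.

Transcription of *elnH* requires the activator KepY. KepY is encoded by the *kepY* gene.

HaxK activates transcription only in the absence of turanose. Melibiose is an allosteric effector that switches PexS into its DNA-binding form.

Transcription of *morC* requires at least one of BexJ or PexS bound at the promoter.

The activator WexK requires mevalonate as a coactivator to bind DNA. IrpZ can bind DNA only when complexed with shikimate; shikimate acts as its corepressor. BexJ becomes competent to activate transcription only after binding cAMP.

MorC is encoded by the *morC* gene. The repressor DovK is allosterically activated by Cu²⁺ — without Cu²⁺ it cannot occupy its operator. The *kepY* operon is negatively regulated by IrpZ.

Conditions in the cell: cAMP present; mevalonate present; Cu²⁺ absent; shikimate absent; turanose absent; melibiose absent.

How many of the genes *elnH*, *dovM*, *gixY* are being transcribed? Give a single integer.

Shikimate is absent, so IrpZ is inactive.
With no repressor bound, *kepY* is transcribed.
So KepY is produced and active.
No repressor is bound and KepY is active, so *elnH* is transcribed.
→ *elnH* is ON.
Turanose is absent, so HaxK is active.
Cu²⁺ is absent, so DovK is inactive.
No repressor is bound and HaxK is active, so *dovM* is transcribed.
→ *dovM* is ON.
cAMP is present, so BexJ is active.
Melibiose is absent, so PexS is inactive.
Activator BexJ is present, so *morC* is transcribed.
So MorC is produced and active.
Mevalonate is present, so WexK is active.
No repressor is bound and MorC and WexK are active, so *gixY* is transcribed.
→ *gixY* is ON.
3 of the 3 genes are transcribed.

3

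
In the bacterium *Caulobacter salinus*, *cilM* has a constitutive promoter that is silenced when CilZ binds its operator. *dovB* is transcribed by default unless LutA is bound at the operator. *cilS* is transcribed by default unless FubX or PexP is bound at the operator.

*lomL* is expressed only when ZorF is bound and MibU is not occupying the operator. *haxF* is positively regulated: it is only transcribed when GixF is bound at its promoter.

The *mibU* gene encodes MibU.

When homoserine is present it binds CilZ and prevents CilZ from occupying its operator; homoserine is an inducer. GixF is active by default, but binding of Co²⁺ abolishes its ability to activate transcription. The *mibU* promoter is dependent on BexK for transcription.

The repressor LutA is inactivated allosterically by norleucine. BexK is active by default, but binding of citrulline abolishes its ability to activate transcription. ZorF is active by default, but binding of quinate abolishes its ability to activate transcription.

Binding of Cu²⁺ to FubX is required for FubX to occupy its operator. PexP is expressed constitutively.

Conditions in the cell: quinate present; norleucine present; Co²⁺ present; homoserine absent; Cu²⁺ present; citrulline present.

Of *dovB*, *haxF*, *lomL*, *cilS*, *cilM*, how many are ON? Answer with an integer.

1

Norleucine is present, so LutA is inactive.
With no repressor bound, *dovB* is transcribed.
→ *dovB* is ON.
Co²⁺ is present, so GixF is inactive.
Required activator GixF is absent, so *haxF* is not transcribed.
→ *haxF* is OFF.
Citrulline is present, so BexK is inactive.
Required activator BexK is absent, so *mibU* is not transcribed.
So MibU is not produced.
Quinate is present, so ZorF is inactive.
Required activator ZorF is absent, so *lomL* is not transcribed.
→ *lomL* is OFF.
Cu²⁺ is present, so FubX is active.
PexP is produced constitutively and is active.
With repressor FubX bound, *cilS* is not transcribed.
→ *cilS* is OFF.
Homoserine is absent, so CilZ is active.
With repressor CilZ bound, *cilM* is not transcribed.
→ *cilM* is OFF.
1 of the 5 genes is transcribed.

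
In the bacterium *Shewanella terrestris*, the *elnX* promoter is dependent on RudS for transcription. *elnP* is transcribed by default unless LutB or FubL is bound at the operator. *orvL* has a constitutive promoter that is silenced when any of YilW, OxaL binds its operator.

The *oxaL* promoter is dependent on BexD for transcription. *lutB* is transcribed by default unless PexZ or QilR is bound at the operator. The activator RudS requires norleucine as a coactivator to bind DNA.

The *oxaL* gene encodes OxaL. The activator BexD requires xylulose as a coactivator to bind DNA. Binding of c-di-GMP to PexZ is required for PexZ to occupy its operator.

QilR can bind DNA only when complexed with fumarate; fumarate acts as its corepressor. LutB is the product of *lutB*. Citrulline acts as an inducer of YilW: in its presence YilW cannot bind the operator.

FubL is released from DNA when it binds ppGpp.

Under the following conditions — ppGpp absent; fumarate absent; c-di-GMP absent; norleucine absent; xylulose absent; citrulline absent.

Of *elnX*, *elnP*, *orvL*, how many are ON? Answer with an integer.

Norleucine is absent, so RudS is inactive.
Required activator RudS is absent, so *elnX* is not transcribed.
→ *elnX* is OFF.
c-di-GMP is absent, so PexZ is inactive.
Fumarate is absent, so QilR is inactive.
With no repressor bound, *lutB* is transcribed.
So LutB is produced and active.
ppGpp is absent, so FubL is active.
With repressor LutB bound, *elnP* is not transcribed.
→ *elnP* is OFF.
Citrulline is absent, so YilW is active.
Xylulose is absent, so BexD is inactive.
Required activator BexD is absent, so *oxaL* is not transcribed.
So OxaL is not produced.
With repressor YilW bound, *orvL* is not transcribed.
→ *orvL* is OFF.
0 of the 3 genes are transcribed.

0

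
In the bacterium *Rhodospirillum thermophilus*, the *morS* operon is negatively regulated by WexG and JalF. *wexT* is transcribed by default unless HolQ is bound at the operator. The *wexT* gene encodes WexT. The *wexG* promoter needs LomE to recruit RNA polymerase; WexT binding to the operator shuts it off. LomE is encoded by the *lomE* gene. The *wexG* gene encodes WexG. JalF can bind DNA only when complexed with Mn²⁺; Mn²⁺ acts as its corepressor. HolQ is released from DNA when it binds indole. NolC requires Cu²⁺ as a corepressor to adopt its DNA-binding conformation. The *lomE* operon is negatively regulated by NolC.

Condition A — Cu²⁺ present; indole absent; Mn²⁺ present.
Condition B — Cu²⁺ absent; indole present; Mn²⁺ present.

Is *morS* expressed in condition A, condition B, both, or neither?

neither

Condition A:
Cu²⁺ is present, so NolC is active.
With repressor NolC bound, *lomE* is not transcribed.
So LomE is not produced.
Indole is absent, so HolQ is active.
With repressor HolQ bound, *wexT* is not transcribed.
So WexT is not produced.
Required activator LomE is absent, so *wexG* is not transcribed.
So WexG is not produced.
Mn²⁺ is present, so JalF is active.
With repressor JalF bound, *morS* is not transcribed.
→ *morS* is OFF in A.
Condition B:
Cu²⁺ is absent, so NolC is inactive.
With no repressor bound, *lomE* is transcribed.
So LomE is produced and active.
Indole is present, so HolQ is inactive.
With no repressor bound, *wexT* is transcribed.
So WexT is produced and active.
With repressor WexT bound, *wexG* is not transcribed.
So WexG is not produced.
Mn²⁺ is present, so JalF is active.
With repressor JalF bound, *morS* is not transcribed.
→ *morS* is OFF in B.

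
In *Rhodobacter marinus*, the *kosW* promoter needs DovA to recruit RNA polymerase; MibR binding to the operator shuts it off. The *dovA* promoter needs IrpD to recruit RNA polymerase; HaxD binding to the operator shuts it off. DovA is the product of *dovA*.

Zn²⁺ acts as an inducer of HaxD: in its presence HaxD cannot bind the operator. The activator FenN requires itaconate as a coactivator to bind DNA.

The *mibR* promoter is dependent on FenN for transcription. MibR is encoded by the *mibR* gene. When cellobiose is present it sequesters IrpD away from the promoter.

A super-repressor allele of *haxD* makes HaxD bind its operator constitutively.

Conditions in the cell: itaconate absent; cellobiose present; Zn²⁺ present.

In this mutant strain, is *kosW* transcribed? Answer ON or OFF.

OFF

Itaconate is absent, so FenN is inactive.
Required activator FenN is absent, so *mibR* is not transcribed.
So MibR is not produced.
HaxD is constitutively active in this strain.
Cellobiose is present, so IrpD is inactive.
With repressor HaxD bound, *dovA* is not transcribed.
So DovA is not produced.
Required activator DovA is absent, so *kosW* is not transcribed.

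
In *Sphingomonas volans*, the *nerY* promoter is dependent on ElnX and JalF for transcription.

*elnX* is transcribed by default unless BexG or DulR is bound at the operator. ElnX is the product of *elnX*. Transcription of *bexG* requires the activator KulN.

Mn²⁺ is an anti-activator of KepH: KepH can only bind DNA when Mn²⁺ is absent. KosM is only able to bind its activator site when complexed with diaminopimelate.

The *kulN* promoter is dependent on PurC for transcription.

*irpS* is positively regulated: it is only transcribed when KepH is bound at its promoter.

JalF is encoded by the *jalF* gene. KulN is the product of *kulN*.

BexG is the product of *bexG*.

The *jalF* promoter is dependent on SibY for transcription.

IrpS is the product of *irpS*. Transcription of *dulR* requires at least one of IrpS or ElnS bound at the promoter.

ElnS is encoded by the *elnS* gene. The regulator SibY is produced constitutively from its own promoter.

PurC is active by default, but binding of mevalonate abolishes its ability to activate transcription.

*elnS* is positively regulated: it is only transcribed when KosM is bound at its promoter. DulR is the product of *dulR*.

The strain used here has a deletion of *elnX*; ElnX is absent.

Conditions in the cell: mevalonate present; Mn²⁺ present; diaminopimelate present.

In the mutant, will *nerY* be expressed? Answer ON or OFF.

OFF

ElnX is non-functional in this strain, so it has no effect.
SibY is produced constitutively and is active.
No repressor is bound and SibY is active, so *jalF* is transcribed.
So JalF is produced and active.
Required activator ElnX is absent, so *nerY* is not transcribed.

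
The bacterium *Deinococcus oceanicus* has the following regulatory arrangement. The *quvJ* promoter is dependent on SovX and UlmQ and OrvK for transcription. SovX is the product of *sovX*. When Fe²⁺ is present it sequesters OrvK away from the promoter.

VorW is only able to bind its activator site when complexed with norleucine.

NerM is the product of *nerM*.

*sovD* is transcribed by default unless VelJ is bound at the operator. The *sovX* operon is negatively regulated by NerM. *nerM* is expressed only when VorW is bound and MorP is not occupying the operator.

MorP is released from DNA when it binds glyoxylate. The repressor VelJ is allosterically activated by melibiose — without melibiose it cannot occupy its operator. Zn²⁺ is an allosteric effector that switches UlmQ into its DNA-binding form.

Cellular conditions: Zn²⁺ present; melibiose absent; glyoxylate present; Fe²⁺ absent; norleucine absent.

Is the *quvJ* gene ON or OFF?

ON

Glyoxylate is present, so MorP is inactive.
Norleucine is absent, so VorW is inactive.
Required activator VorW is absent, so *nerM* is not transcribed.
So NerM is not produced.
With no repressor bound, *sovX* is transcribed.
So SovX is produced and active.
Zn²⁺ is present, so UlmQ is active.
Fe²⁺ is absent, so OrvK is active.
No repressor is bound and SovX and UlmQ and OrvK are active, so *quvJ* is transcribed.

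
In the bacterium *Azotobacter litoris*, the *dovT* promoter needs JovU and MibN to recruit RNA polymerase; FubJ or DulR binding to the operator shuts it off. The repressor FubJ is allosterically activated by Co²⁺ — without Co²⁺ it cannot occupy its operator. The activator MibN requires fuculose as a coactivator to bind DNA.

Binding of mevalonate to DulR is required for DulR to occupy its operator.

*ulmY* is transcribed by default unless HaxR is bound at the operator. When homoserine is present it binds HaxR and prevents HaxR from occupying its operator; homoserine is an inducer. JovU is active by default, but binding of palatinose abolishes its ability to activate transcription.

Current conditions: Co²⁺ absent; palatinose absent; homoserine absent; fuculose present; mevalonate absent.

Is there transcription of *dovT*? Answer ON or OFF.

ON

Co²⁺ is absent, so FubJ is inactive.
Mevalonate is absent, so DulR is inactive.
Palatinose is absent, so JovU is active.
Fuculose is present, so MibN is active.
No repressor is bound and JovU and MibN are active, so *dovT* is transcribed.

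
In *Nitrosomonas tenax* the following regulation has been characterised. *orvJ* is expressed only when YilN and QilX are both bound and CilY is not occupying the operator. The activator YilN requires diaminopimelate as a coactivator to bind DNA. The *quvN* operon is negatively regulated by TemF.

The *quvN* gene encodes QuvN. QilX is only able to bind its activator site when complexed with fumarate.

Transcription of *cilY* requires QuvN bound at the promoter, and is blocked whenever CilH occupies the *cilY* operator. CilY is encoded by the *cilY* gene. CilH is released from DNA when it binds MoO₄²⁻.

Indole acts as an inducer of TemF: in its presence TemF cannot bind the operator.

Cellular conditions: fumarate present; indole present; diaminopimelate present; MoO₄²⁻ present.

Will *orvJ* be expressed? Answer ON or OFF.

Diaminopimelate is present, so YilN is active.
Indole is present, so TemF is inactive.
With no repressor bound, *quvN* is transcribed.
So QuvN is produced and active.
MoO₄²⁻ is present, so CilH is inactive.
No repressor is bound and QuvN is active, so *cilY* is transcribed.
So CilY is produced and active.
Fumarate is present, so QilX is active.
With repressor CilY bound, *orvJ* is not transcribed.

OFF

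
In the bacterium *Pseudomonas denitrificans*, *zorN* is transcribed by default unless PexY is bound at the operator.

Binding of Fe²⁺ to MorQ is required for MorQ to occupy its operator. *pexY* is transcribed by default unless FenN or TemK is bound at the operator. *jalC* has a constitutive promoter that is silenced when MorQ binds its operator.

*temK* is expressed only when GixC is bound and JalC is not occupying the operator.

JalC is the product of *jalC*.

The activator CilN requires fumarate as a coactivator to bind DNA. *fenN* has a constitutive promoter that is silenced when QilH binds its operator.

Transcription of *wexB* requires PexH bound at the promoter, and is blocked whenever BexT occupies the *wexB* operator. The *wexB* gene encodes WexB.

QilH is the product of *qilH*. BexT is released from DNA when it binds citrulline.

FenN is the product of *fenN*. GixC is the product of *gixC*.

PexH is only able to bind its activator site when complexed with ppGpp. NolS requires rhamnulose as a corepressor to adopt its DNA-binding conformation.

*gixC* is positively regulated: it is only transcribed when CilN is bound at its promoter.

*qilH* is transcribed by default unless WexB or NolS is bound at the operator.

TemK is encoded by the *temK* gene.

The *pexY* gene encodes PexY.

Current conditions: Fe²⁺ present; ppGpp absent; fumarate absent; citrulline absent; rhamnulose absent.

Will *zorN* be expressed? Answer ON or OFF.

OFF

ppGpp is absent, so PexH is inactive.
Citrulline is absent, so BexT is active.
With repressor BexT bound, *wexB* is not transcribed.
So WexB is not produced.
Rhamnulose is absent, so NolS is inactive.
With no repressor bound, *qilH* is transcribed.
So QilH is produced and active.
With repressor QilH bound, *fenN* is not transcribed.
So FenN is not produced.
Fumarate is absent, so CilN is inactive.
Required activator CilN is absent, so *gixC* is not transcribed.
So GixC is not produced.
Fe²⁺ is present, so MorQ is active.
With repressor MorQ bound, *jalC* is not transcribed.
So JalC is not produced.
Required activator GixC is absent, so *temK* is not transcribed.
So TemK is not produced.
With no repressor bound, *pexY* is transcribed.
So PexY is produced and active.
With repressor PexY bound, *zorN* is not transcribed.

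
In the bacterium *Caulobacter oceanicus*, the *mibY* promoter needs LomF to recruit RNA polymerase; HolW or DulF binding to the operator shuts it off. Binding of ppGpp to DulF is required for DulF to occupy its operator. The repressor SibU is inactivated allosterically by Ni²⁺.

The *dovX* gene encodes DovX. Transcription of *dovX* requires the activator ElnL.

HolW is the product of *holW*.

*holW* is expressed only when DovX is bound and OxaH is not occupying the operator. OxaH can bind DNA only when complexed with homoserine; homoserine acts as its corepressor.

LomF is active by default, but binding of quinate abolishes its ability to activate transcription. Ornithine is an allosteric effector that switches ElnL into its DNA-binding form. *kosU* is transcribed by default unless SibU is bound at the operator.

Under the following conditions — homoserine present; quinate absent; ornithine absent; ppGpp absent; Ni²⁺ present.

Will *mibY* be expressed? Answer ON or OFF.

ON

Homoserine is present, so OxaH is active.
Ornithine is absent, so ElnL is inactive.
Required activator ElnL is absent, so *dovX* is not transcribed.
So DovX is not produced.
With repressor OxaH bound, *holW* is not transcribed.
So HolW is not produced.
Quinate is absent, so LomF is active.
ppGpp is absent, so DulF is inactive.
No repressor is bound and LomF is active, so *mibY* is transcribed.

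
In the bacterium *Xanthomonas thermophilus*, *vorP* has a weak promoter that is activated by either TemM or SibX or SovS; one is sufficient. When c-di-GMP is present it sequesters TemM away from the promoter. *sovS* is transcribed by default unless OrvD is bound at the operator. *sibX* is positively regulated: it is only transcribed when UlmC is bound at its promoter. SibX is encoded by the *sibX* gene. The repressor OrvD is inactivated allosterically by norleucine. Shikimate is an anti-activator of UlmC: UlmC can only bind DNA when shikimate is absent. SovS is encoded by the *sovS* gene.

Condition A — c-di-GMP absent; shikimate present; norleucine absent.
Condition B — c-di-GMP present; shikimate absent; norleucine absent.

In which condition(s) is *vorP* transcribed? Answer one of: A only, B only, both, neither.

both

Condition A:
c-di-GMP is absent, so TemM is active.
Shikimate is present, so UlmC is inactive.
Required activator UlmC is absent, so *sibX* is not transcribed.
So SibX is not produced.
Norleucine is absent, so OrvD is active.
With repressor OrvD bound, *sovS* is not transcribed.
So SovS is not produced.
Activator TemM is present, so *vorP* is transcribed.
→ *vorP* is ON in A.
Condition B:
c-di-GMP is present, so TemM is inactive.
Shikimate is absent, so UlmC is active.
No repressor is bound and UlmC is active, so *sibX* is transcribed.
So SibX is produced and active.
Norleucine is absent, so OrvD is active.
With repressor OrvD bound, *sovS* is not transcribed.
So SovS is not produced.
Activator SibX is present, so *vorP* is transcribed.
→ *vorP* is ON in B.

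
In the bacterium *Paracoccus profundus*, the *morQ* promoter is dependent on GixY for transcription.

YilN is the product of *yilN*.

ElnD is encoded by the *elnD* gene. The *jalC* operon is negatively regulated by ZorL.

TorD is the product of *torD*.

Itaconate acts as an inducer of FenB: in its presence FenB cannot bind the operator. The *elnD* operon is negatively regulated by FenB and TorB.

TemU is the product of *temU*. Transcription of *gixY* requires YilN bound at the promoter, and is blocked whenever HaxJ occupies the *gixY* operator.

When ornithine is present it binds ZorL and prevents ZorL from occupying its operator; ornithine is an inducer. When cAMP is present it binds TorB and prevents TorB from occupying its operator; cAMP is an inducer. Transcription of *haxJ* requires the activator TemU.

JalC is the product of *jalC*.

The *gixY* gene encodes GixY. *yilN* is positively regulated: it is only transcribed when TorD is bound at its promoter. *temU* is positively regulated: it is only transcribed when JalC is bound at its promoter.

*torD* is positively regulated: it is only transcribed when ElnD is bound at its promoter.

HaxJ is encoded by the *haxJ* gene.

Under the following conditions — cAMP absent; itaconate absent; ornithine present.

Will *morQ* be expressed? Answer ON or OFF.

OFF

Itaconate is absent, so FenB is active.
cAMP is absent, so TorB is active.
With repressor FenB bound, *elnD* is not transcribed.
So ElnD is not produced.
Required activator ElnD is absent, so *torD* is not transcribed.
So TorD is not produced.
Required activator TorD is absent, so *yilN* is not transcribed.
So YilN is not produced.
Ornithine is present, so ZorL is inactive.
With no repressor bound, *jalC* is transcribed.
So JalC is produced and active.
No repressor is bound and JalC is active, so *temU* is transcribed.
So TemU is produced and active.
No repressor is bound and TemU is active, so *haxJ* is transcribed.
So HaxJ is produced and active.
With repressor HaxJ bound, *gixY* is not transcribed.
So GixY is not produced.
Required activator GixY is absent, so *morQ* is not transcribed.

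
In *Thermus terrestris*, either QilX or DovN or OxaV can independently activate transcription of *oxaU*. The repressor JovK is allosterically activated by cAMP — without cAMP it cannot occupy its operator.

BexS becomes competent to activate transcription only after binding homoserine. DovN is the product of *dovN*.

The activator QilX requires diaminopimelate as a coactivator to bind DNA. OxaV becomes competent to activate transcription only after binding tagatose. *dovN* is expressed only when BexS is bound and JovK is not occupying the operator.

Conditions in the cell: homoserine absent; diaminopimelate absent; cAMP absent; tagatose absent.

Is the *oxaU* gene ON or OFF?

OFF

Diaminopimelate is absent, so QilX is inactive.
Homoserine is absent, so BexS is inactive.
cAMP is absent, so JovK is inactive.
Required activator BexS is absent, so *dovN* is not transcribed.
So DovN is not produced.
Tagatose is absent, so OxaV is inactive.
No activator is available at the *oxaU* promoter, so *oxaU* is not transcribed.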